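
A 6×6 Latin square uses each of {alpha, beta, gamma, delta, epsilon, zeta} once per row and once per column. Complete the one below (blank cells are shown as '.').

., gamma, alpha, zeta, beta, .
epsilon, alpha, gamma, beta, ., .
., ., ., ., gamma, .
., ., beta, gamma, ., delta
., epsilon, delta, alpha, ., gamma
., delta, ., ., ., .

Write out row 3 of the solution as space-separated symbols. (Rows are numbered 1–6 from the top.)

zeta beta epsilon delta gamma alpha

row 1 has {alpha,beta,gamma,zeta}; column 1 has {epsilon} — only delta is left for (r1,c1).
row 1 has {alpha,beta,gamma,delta,zeta}; column 6 has {gamma,delta} — only epsilon is left for (r1,c6).
row 2 has {alpha,beta,gamma,epsilon}; column 6 has {gamma,delta,epsilon} — only zeta is left for (r2,c6).
row 4 has {beta,gamma,delta}; column 2 has {alpha,gamma,delta,epsilon} — only zeta is left for (r4,c2).
row 5 has {alpha,gamma,delta,epsilon}; column 5 has {beta,gamma} — only zeta is left for (r5,c5).
row 6 has {delta}; column 4 has {alpha,beta,gamma,zeta} — only epsilon is left for (r6,c4).
row 6 has {delta,epsilon}; column 5 has {beta,gamma,zeta} — only alpha is left for (r6,c5).
row 6 has {alpha,delta,epsilon}; column 6 has {gamma,delta,epsilon,zeta} — only beta is left for (r6,c6).
row 2 has {alpha,beta,gamma,epsilon,zeta}; column 5 has {alpha,beta,gamma,zeta} — only delta is left for (r2,c5).
row 3 has {gamma}; column 2 has {alpha,gamma,delta,epsilon,zeta} — only beta is left for (r3,c2).
row 3 has {beta,gamma}; column 4 has {alpha,beta,gamma,epsilon,zeta} — only delta is left for (r3,c4).
row 3 has {beta,gamma,delta}; column 6 has {beta,gamma,delta,epsilon,zeta} — only alpha is left for (r3,c6).
row 4 has {beta,gamma,delta,zeta}; column 1 has {delta,epsilon} — only alpha is left for (r4,c1).
row 4 has {alpha,beta,gamma,delta,zeta}; column 5 has {alpha,beta,gamma,delta,zeta} — only epsilon is left for (r4,c5).
row 5 has {alpha,gamma,delta,epsilon,zeta}; column 1 has {alpha,delta,epsilon} — only beta is left for (r5,c1).
row 6 has {alpha,beta,delta,epsilon}; column 3 has {alpha,beta,gamma,delta} — only zeta is left for (r6,c3).
row 3 has {alpha,beta,gamma,delta}; column 1 has {alpha,beta,delta,epsilon} — only zeta is left for (r3,c1).
row 3 has {alpha,beta,gamma,delta,zeta}; column 3 has {alpha,beta,gamma,delta,zeta} — only epsilon is left for (r3,c3).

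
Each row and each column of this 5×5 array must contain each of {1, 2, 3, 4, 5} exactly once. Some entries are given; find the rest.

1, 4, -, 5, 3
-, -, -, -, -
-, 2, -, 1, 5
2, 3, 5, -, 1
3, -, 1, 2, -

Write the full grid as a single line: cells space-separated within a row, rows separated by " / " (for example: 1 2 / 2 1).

(r1,c3) = 2
(r3,c1) = 4
(r3,c3) = 3
(r4,c4) = 4
(r5,c2) = 5
(r5,c5) = 4
(r2,c1) = 5
(r2,c2) = 1
(r2,c3) = 4
(r2,c4) = 3
(r2,c5) = 2

1 4 2 5 3 / 5 1 4 3 2 / 4 2 3 1 5 / 2 3 5 4 1 / 3 5 1 2 4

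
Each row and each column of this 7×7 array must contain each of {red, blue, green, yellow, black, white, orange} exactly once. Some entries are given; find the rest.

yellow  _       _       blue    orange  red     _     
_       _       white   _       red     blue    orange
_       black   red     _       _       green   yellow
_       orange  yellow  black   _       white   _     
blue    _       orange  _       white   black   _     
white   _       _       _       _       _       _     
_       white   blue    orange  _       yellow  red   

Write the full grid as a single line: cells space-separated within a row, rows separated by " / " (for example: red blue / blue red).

yellow green black blue orange red white / black yellow white green red blue orange / orange black red white blue green yellow / red orange yellow black green white blue / blue red orange yellow white black green / white blue green red yellow orange black / green white blue orange black yellow red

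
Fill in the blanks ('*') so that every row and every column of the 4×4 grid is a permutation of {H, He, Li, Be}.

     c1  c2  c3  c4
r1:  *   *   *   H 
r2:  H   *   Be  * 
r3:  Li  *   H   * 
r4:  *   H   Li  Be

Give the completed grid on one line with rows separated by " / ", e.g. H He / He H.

Be Li He H / H He Be Li / Li Be H He / He H Li Be

At row 1, column 3: row 1 has {H}; column 3 has {H,Li,Be}; that leaves He.
At row 3, column 4: row 3 has {H,Li}; column 4 has {H,Be}; that leaves He.
At row 4, column 1: row 4 has {H,Li,Be}; column 1 has {H,Li}; that leaves He.
At row 1, column 1: row 1 has {H,He}; column 1 has {H,He,Li}; that leaves Be.
At row 1, column 2: row 1 has {H,He,Be}; column 2 has {H}; that leaves Li.
At row 2, column 2: row 2 has {H,Be}; column 2 has {H,Li}; that leaves He.
At row 2, column 4: row 2 has {H,He,Be}; column 4 has {H,He,Be}; that leaves Li.
At row 3, column 2: row 3 has {H,He,Li}; column 2 has {H,He,Li}; that leaves Be.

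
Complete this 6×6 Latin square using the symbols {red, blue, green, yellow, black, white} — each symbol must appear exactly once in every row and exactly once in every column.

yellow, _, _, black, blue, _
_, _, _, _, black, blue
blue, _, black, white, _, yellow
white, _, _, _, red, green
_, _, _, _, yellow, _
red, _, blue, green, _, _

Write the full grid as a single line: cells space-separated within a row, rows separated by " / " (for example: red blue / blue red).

yellow green white black blue red / green white red yellow black blue / blue red black white green yellow / white black yellow blue red green / black blue green red yellow white / red yellow blue green white black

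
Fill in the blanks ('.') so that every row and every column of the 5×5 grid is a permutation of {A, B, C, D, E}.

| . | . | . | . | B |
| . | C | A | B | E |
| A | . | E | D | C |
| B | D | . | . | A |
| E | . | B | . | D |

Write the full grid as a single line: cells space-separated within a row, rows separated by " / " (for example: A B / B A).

C E D A B / D C A B E / A B E D C / B D C E A / E A B C D

(r2,c1) = D
(r3,c2) = B
(r4,c3) = C
(r4,c4) = E
(r5,c2) = A
(r5,c4) = C
(r1,c1) = C
(r1,c2) = E
(r1,c3) = D
(r1,c4) = A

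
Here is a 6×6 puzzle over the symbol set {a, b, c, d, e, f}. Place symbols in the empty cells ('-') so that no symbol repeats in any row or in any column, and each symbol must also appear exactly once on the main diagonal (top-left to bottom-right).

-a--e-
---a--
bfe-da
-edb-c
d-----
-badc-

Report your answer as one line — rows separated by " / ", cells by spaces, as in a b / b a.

c a b f e d / f d c a b e / b f e c d a / a e d b f c / d c f e a b / e b a d c f

At row 3, column 4: row 3 has {a,b,d,e,f}; column 4 has {a,b,d}; that leaves c.
At row 5, column 2: row 5 has {d}; column 2 has {a,b,e,f}; that leaves c.
At row 6, column 6: row 6 has {a,b,c,d}; column 6 has {a,c}; the diagonal has {b,e}; that leaves f.
At row 1, column 1: row 1 has {a,e}; column 1 has {b,d}; the diagonal has {b,e,f}; that leaves c.
At row 1, column 4: row 1 has {a,c,e}; column 4 has {a,b,c,d}; that leaves f.
At row 2, column 2: row 2 has {a}; column 2 has {a,b,c,e,f}; the diagonal has {b,c,e,f}; that leaves d.
At row 5, column 4: row 5 has {c,d}; column 4 has {a,b,c,d,f}; that leaves e.
At row 5, column 5: row 5 has {c,d,e}; column 5 has {c,d,e}; the diagonal has {b,c,d,e,f}; that leaves a.
At row 5, column 6: row 5 has {a,c,d,e}; column 6 has {a,c,f}; that leaves b.
At row 6, column 1: row 6 has {a,b,c,d,f}; column 1 has {b,c,d}; that leaves e.
At row 1, column 3: row 1 has {a,c,e,f}; column 3 has {a,d,e}; that leaves b.
At row 1, column 6: row 1 has {a,b,c,e,f}; column 6 has {a,b,c,f}; that leaves d.
At row 2, column 1: row 2 has {a,d}; column 1 has {b,c,d,e}; that leaves f.
At row 2, column 3: row 2 has {a,d,f}; column 3 has {a,b,d,e}; that leaves c.
At row 2, column 5: row 2 has {a,c,d,f}; column 5 has {a,c,d,e}; that leaves b.
At row 2, column 6: row 2 has {a,b,c,d,f}; column 6 has {a,b,c,d,f}; that leaves e.
At row 4, column 1: row 4 has {b,c,d,e}; column 1 has {b,c,d,e,f}; that leaves a.
At row 4, column 5: row 4 has {a,b,c,d,e}; column 5 has {a,b,c,d,e}; that leaves f.
At row 5, column 3: row 5 has {a,b,c,d,e}; column 3 has {a,b,c,d,e}; that leaves f.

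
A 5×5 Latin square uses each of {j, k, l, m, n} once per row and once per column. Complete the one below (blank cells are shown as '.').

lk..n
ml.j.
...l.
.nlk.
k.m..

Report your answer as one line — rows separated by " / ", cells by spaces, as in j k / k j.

l k j m n / m l n j k / n m k l j / j n l k m / k j m n l

(r1,c3): row 1 has {k,l,n}; column 3 has {l,m}, so it must be j.
(r1,c4): row 1 has {j,k,l,n}; column 4 has {j,k,l}, so it must be m.
(r2,c5): row 2 has {j,l,m}; column 5 has {n}, so it must be k.
(r4,c1): row 4 has {k,l,n}; column 1 has {k,l,m}, so it must be j.
(r4,c5): row 4 has {j,k,l,n}; column 5 has {k,n}, so it must be m.
(r5,c2): row 5 has {k,m}; column 2 has {k,l,n}, so it must be j.
(r5,c4): row 5 has {j,k,m}; column 4 has {j,k,l,m}, so it must be n.
(r5,c5): row 5 has {j,k,m,n}; column 5 has {k,m,n}, so it must be l.
(r2,c3): row 2 has {j,k,l,m}; column 3 has {j,l,m}, so it must be n.
(r3,c1): row 3 has {l}; column 1 has {j,k,l,m}, so it must be n.
(r3,c2): row 3 has {l,n}; column 2 has {j,k,l,n}, so it must be m.
(r3,c3): row 3 has {l,m,n}; column 3 has {j,l,m,n}, so it must be k.
(r3,c5): row 3 has {k,l,m,n}; column 5 has {k,l,m,n}, so it must be j.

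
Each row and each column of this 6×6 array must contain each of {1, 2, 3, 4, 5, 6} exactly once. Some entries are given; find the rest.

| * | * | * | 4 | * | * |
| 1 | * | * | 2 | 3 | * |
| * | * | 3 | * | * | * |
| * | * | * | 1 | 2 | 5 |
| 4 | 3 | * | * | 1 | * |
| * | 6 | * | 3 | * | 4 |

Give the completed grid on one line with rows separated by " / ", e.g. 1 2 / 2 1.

(r2,c6) = 6
(r4,c2) = 4
(r4,c3) = 6
(r5,c6) = 2
(r6,c5) = 5
(r1,c5) = 6
(r2,c2) = 5
(r2,c3) = 4
(r3,c5) = 4
(r3,c6) = 1
(r4,c1) = 3
(r5,c3) = 5
(r5,c4) = 6
(r6,c1) = 2
(r6,c3) = 1
(r1,c1) = 5
(r1,c3) = 2
(r1,c6) = 3
(r3,c1) = 6
(r3,c2) = 2
(r3,c4) = 5
(r1,c2) = 1

5 1 2 4 6 3 / 1 5 4 2 3 6 / 6 2 3 5 4 1 / 3 4 6 1 2 5 / 4 3 5 6 1 2 / 2 6 1 3 5 4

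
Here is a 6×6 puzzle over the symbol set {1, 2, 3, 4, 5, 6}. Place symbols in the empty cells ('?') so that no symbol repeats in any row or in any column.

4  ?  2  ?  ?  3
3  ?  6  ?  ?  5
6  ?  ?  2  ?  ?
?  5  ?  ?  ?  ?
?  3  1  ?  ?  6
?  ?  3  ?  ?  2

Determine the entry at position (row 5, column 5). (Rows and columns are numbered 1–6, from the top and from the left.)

2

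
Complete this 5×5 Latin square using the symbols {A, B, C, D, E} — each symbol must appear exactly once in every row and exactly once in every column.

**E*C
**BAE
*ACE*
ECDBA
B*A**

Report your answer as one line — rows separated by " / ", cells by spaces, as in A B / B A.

Cell (r1,c4): row 1 has {C,E}; column 4 has {A,B,E} → D.
Cell (r2,c2): row 2 has {A,B,E}; column 2 has {A,C} → D.
Cell (r3,c1): row 3 has {A,C,E}; column 1 has {B,E} → D.
Cell (r3,c5): row 3 has {A,C,D,E}; column 5 has {A,C,E} → B.
Cell (r5,c2): row 5 has {A,B}; column 2 has {A,C,D} → E.
Cell (r5,c4): row 5 has {A,B,E}; column 4 has {A,B,D,E} → C.
Cell (r5,c5): row 5 has {A,B,C,E}; column 5 has {A,B,C,E} → D.
Cell (r1,c1): row 1 has {C,D,E}; column 1 has {B,D,E} → A.
Cell (r1,c2): row 1 has {A,C,D,E}; column 2 has {A,C,D,E} → B.
Cell (r2,c1): row 2 has {A,B,D,E}; column 1 has {A,B,D,E} → C.

A B E D C / C D B A E / D A C E B / E C D B A / B E A C D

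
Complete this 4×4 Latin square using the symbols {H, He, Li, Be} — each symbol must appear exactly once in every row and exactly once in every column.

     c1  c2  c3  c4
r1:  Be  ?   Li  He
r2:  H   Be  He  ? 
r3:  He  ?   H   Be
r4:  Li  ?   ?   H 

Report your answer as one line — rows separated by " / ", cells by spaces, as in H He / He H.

Be H Li He / H Be He Li / He Li H Be / Li He Be H

(r1,c2): row 1 has {He,Li,Be}; column 2 has {Be}, so it must be H.
(r2,c4): row 2 has {H,He,Be}; column 4 has {H,He,Be}, so it must be Li.
(r3,c2): row 3 has {H,He,Be}; column 2 has {H,Be}, so it must be Li.
(r4,c2): row 4 has {H,Li}; column 2 has {H,Li,Be}, so it must be He.
(r4,c3): row 4 has {H,He,Li}; column 3 has {H,He,Li}, so it must be Be.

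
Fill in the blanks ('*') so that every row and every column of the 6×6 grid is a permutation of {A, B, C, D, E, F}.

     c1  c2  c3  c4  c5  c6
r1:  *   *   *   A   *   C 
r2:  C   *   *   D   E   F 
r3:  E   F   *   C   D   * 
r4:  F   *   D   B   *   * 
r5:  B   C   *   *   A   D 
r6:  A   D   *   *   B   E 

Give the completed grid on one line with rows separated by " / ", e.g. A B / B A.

Cell (r1,c1): row 1 has {A,C}; column 1 has {A,B,C,E,F} → D.
Cell (r1,c5): row 1 has {A,C,D}; column 5 has {A,B,D,E} → F.
Cell (r4,c5): row 4 has {B,D,F}; column 5 has {A,B,D,E,F} → C.
Cell (r4,c6): row 4 has {B,C,D,F}; column 6 has {C,D,E,F} → A.
Cell (r6,c4): row 6 has {A,B,D,E}; column 4 has {A,B,C,D} → F.
Cell (r3,c6): row 3 has {C,D,E,F}; column 6 has {A,C,D,E,F} → B.
Cell (r4,c2): row 4 has {A,B,C,D,F}; column 2 has {C,D,F} → E.
Cell (r5,c4): row 5 has {A,B,C,D}; column 4 has {A,B,C,D,F} → E.
Cell (r6,c3): row 6 has {A,B,D,E,F}; column 3 has {D} → C.
Cell (r1,c2): row 1 has {A,C,D,F}; column 2 has {C,D,E,F} → B.
Cell (r1,c3): row 1 has {A,B,C,D,F}; column 3 has {C,D} → E.
Cell (r2,c2): row 2 has {C,D,E,F}; column 2 has {B,C,D,E,F} → A.
Cell (r2,c3): row 2 has {A,C,D,E,F}; column 3 has {C,D,E} → B.
Cell (r3,c3): row 3 has {B,C,D,E,F}; column 3 has {B,C,D,E} → A.
Cell (r5,c3): row 5 has {A,B,C,D,E}; column 3 has {A,B,C,D,E} → F.

D B E A F C / C A B D E F / E F A C D B / F E D B C A / B C F E A D / A D C F B E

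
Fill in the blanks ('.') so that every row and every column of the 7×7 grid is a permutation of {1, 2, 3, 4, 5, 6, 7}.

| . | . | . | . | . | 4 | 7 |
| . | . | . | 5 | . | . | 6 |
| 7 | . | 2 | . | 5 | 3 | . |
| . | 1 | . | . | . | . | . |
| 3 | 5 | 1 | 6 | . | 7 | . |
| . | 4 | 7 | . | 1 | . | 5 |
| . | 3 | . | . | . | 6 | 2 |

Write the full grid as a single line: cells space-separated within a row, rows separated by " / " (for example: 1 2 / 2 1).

5 2 3 1 6 4 7 / 2 7 4 5 3 1 6 / 7 6 2 4 5 3 1 / 4 1 6 2 7 5 3 / 3 5 1 6 2 7 4 / 6 4 7 3 1 2 5 / 1 3 5 7 4 6 2

(r3,c2) = 6
(r5,c7) = 4
(r6,c6) = 2
(r1,c2) = 2
(r2,c2) = 7
(r2,c6) = 1
(r3,c7) = 1
(r4,c6) = 5
(r4,c7) = 3
(r5,c5) = 2
(r6,c1) = 6
(r6,c4) = 3
(r1,c4) = 1
(r3,c4) = 4
(r7,c4) = 7
(r7,c5) = 4
(r1,c1) = 5
(r2,c5) = 3
(r4,c4) = 2
(r7,c1) = 1
(r7,c3) = 5
(r1,c5) = 6
(r2,c3) = 4
(r4,c1) = 4
(r4,c3) = 6
(r4,c5) = 7
(r1,c3) = 3
(r2,c1) = 2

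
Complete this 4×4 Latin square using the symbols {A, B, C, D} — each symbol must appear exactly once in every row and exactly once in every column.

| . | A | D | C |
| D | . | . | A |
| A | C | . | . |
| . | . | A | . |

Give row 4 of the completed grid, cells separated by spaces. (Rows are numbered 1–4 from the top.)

C D A B

Cell (r1,c1): row 1 has {A,C,D}; column 1 has {A,D} → B.
Cell (r2,c2): row 2 has {A,D}; column 2 has {A,C} → B.
Cell (r2,c3): row 2 has {A,B,D}; column 3 has {A,D} → C.
Cell (r3,c3): row 3 has {A,C}; column 3 has {A,C,D} → B.
Cell (r3,c4): row 3 has {A,B,C}; column 4 has {A,C} → D.
Cell (r4,c1): row 4 has {A}; column 1 has {A,B,D} → C.
Cell (r4,c2): row 4 has {A,C}; column 2 has {A,B,C} → D.
Cell (r4,c4): row 4 has {A,C,D}; column 4 has {A,C,D} → B.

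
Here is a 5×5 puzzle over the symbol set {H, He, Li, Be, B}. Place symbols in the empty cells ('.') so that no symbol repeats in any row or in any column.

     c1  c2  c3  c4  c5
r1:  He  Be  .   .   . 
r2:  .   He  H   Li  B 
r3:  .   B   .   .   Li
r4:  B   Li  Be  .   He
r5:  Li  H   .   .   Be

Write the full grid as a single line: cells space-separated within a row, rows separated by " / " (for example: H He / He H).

(r1,c5) = H
(r2,c1) = Be
(r3,c1) = H
(r3,c3) = He
(r3,c4) = Be
(r4,c4) = H
(r5,c3) = B
(r5,c4) = He
(r1,c3) = Li
(r1,c4) = B

He Be Li B H / Be He H Li B / H B He Be Li / B Li Be H He / Li H B He Be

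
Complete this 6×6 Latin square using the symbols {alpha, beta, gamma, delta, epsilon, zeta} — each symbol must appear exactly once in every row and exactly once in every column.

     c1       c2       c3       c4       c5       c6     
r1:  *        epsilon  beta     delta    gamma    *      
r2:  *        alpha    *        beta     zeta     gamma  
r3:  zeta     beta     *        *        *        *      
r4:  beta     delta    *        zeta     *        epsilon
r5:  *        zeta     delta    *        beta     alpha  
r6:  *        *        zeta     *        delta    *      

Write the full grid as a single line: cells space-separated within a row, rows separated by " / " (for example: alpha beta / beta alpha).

row 1 has {beta,gamma,delta,epsilon}; column 1 has {beta,zeta} — only alpha is left for (r1,c1).
row 1 has {alpha,beta,gamma,delta,epsilon}; column 6 has {alpha,gamma,epsilon} — only zeta is left for (r1,c6).
row 2 has {alpha,beta,gamma,zeta}; column 3 has {beta,delta,zeta} — only epsilon is left for (r2,c3).
row 3 has {beta,zeta}; column 6 has {alpha,gamma,epsilon,zeta} — only delta is left for (r3,c6).
row 4 has {beta,delta,epsilon,zeta}; column 5 has {beta,gamma,delta,zeta} — only alpha is left for (r4,c5).
row 6 has {delta,zeta}; column 2 has {alpha,beta,delta,epsilon,zeta} — only gamma is left for (r6,c2).
row 6 has {gamma,delta,zeta}; column 6 has {alpha,gamma,delta,epsilon,zeta} — only beta is left for (r6,c6).
row 2 has {alpha,beta,gamma,epsilon,zeta}; column 1 has {alpha,beta,zeta} — only delta is left for (r2,c1).
row 3 has {beta,delta,zeta}; column 5 has {alpha,beta,gamma,delta,zeta} — only epsilon is left for (r3,c5).
row 4 has {alpha,beta,delta,epsilon,zeta}; column 3 has {beta,delta,epsilon,zeta} — only gamma is left for (r4,c3).
row 6 has {beta,gamma,delta,zeta}; column 1 has {alpha,beta,delta,zeta} — only epsilon is left for (r6,c1).
row 6 has {beta,gamma,delta,epsilon,zeta}; column 4 has {beta,delta,zeta} — only alpha is left for (r6,c4).
row 3 has {beta,delta,epsilon,zeta}; column 3 has {beta,gamma,delta,epsilon,zeta} — only alpha is left for (r3,c3).
row 3 has {alpha,beta,delta,epsilon,zeta}; column 4 has {alpha,beta,delta,zeta} — only gamma is left for (r3,c4).
row 5 has {alpha,beta,delta,zeta}; column 1 has {alpha,beta,delta,epsilon,zeta} — only gamma is left for (r5,c1).
row 5 has {alpha,beta,gamma,delta,zeta}; column 4 has {alpha,beta,gamma,delta,zeta} — only epsilon is left for (r5,c4).

alpha epsilon beta delta gamma zeta / delta alpha epsilon beta zeta gamma / zeta beta alpha gamma epsilon delta / beta delta gamma zeta alpha epsilon / gamma zeta delta epsilon beta alpha / epsilon gamma zeta alpha delta beta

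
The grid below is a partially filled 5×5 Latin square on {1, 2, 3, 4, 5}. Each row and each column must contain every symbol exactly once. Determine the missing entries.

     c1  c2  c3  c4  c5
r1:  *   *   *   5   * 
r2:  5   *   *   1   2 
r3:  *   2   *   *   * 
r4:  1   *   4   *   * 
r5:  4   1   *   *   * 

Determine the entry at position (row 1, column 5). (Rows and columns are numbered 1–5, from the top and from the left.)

(r2,c3) = 3
(r3,c1) = 3
(r3,c4) = 4
(r1,c1) = 2
(r1,c3) = 1
(r2,c2) = 4
(r3,c3) = 5
(r3,c5) = 1
(r5,c3) = 2
(r5,c4) = 3
(r5,c5) = 5
(r1,c2) = 3
(r1,c5) = 4

4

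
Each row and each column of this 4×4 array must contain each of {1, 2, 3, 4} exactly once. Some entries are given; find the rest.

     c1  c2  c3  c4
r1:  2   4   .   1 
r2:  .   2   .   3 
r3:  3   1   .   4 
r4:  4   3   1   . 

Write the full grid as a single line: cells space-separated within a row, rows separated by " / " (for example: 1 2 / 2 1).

2 4 3 1 / 1 2 4 3 / 3 1 2 4 / 4 3 1 2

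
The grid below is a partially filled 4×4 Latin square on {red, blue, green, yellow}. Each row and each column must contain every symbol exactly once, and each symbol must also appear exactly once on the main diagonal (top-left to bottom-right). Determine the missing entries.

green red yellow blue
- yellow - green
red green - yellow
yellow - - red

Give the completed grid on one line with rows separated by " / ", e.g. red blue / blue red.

green red yellow blue / blue yellow red green / red green blue yellow / yellow blue green red

row 2 has {green,yellow}; column 1 has {red,green,yellow} — only blue is left for (r2,c1).
row 2 has {blue,green,yellow}; column 3 has {yellow} — only red is left for (r2,c3).
row 3 has {red,green,yellow}; column 3 has {red,yellow}; the diagonal has {red,green,yellow} — only blue is left for (r3,c3).
row 4 has {red,yellow}; column 2 has {red,green,yellow} — only blue is left for (r4,c2).
row 4 has {red,blue,yellow}; column 3 has {red,blue,yellow} — only green is left for (r4,c3).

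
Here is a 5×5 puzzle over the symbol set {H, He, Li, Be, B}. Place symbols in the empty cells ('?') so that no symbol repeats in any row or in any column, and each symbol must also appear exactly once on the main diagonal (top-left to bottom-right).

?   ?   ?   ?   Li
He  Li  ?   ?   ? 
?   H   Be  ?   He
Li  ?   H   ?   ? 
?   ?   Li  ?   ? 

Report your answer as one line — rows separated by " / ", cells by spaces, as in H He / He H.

H Be He B Li / He Li B Be H / B H Be Li He / Li B H He Be / Be He Li H B

row 2 has {He,Li}; column 3 has {H,Li,Be} — only B is left for (r2,c3).
row 3 has {H,He,Be}; column 1 has {He,Li} — only B is left for (r3,c1).
row 3 has {H,He,Be,B}; column 4 is empty so far — only Li is left for (r3,c4).
row 1 has {Li}; column 1 has {He,Li,B}; the diagonal has {Li,Be} — only H is left for (r1,c1).
row 1 has {H,Li}; column 3 has {H,Li,Be,B} — only He is left for (r1,c3).
row 5 has {Li}; column 1 has {H,He,Li,B} — only Be is left for (r5,c1).
row 5 has {Li,Be}; column 5 has {He,Li}; the diagonal has {H,Li,Be} — only B is left for (r5,c5).
row 4 has {H,Li}; column 4 has {Li}; the diagonal has {H,Li,Be,B} — only He is left for (r4,c4).
row 4 has {H,He,Li}; column 5 has {He,Li,B} — only Be is left for (r4,c5).
row 5 has {Li,Be,B}; column 2 has {H,Li} — only He is left for (r5,c2).
row 5 has {He,Li,Be,B}; column 4 has {He,Li} — only H is left for (r5,c4).
row 2 has {He,Li,B}; column 4 has {H,He,Li} — only Be is left for (r2,c4).
row 2 has {He,Li,Be,B}; column 5 has {He,Li,Be,B} — only H is left for (r2,c5).
row 4 has {H,He,Li,Be}; column 2 has {H,He,Li} — only B is left for (r4,c2).
row 1 has {H,He,Li}; column 2 has {H,He,Li,B} — only Be is left for (r1,c2).
row 1 has {H,He,Li,Be}; column 4 has {H,He,Li,Be} — only B is left for (r1,c4).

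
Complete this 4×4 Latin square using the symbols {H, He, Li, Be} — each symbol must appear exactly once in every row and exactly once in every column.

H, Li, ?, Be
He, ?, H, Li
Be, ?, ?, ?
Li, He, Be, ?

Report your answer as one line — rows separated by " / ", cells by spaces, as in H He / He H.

H Li He Be / He Be H Li / Be H Li He / Li He Be H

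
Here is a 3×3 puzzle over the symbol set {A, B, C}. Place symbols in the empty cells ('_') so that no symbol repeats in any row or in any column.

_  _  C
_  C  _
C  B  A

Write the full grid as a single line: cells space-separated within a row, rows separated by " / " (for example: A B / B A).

B A C / A C B / C B A

(r1,c2) = A
(r2,c3) = B
(r1,c1) = B
(r2,c1) = A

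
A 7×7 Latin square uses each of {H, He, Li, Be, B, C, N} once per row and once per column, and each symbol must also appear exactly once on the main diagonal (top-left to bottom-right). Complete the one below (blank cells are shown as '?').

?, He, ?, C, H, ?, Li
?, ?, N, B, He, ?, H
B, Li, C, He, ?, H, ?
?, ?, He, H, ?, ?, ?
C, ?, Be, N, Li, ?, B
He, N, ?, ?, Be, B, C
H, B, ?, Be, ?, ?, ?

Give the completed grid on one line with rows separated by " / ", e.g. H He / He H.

N He B C H Be Li / Li Be N B He C H / B Li C He N H Be / Be C He H B Li N / C H Be N Li He B / He N H Li Be B C / H B Li Be C N He

(r1,c3) = B
(r2,c2) = Be
(r3,c5) = N
(r3,c7) = Be
(r4,c2) = C
(r4,c5) = B
(r4,c7) = N
(r5,c2) = H
(r5,c6) = He
(r6,c4) = Li
(r7,c3) = Li
(r7,c5) = C
(r7,c6) = N
(r7,c7) = He
(r1,c1) = N
(r1,c6) = Be
(r2,c1) = Li
(r2,c6) = C
(r4,c1) = Be
(r4,c6) = Li
(r6,c3) = H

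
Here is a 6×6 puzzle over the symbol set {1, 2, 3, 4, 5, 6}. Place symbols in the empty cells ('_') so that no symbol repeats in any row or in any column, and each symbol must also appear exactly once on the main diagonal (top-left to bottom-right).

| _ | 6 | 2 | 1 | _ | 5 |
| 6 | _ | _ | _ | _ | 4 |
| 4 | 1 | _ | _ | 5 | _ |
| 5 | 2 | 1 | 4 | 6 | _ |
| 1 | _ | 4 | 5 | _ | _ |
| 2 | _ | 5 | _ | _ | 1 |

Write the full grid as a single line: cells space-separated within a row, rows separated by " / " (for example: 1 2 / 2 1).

3 6 2 1 4 5 / 6 5 3 2 1 4 / 4 1 6 3 5 2 / 5 2 1 4 6 3 / 1 3 4 5 2 6 / 2 4 5 6 3 1

At row 1, column 1: row 1 has {1,2,5,6}; column 1 has {1,2,4,5,6}; the diagonal has {1,4}; that leaves 3.
At row 1, column 5: row 1 has {1,2,3,5,6}; column 5 has {5,6}; that leaves 4.
At row 2, column 2: row 2 has {4,6}; column 2 has {1,2,6}; the diagonal has {1,3,4}; that leaves 5.
At row 2, column 3: row 2 has {4,5,6}; column 3 has {1,2,4,5}; that leaves 3.
At row 2, column 4: row 2 has {3,4,5,6}; column 4 has {1,4,5}; that leaves 2.
At row 2, column 5: row 2 has {2,3,4,5,6}; column 5 has {4,5,6}; that leaves 1.
At row 3, column 3: row 3 has {1,4,5}; column 3 has {1,2,3,4,5}; the diagonal has {1,3,4,5}; that leaves 6.
At row 3, column 4: row 3 has {1,4,5,6}; column 4 has {1,2,4,5}; that leaves 3.
At row 3, column 6: row 3 has {1,3,4,5,6}; column 6 has {1,4,5}; that leaves 2.
At row 4, column 6: row 4 has {1,2,4,5,6}; column 6 has {1,2,4,5}; that leaves 3.
At row 5, column 2: row 5 has {1,4,5}; column 2 has {1,2,5,6}; that leaves 3.
At row 5, column 5: row 5 has {1,3,4,5}; column 5 has {1,4,5,6}; the diagonal has {1,3,4,5,6}; that leaves 2.
At row 5, column 6: row 5 has {1,2,3,4,5}; column 6 has {1,2,3,4,5}; that leaves 6.
At row 6, column 2: row 6 has {1,2,5}; column 2 has {1,2,3,5,6}; that leaves 4.
At row 6, column 4: row 6 has {1,2,4,5}; column 4 has {1,2,3,4,5}; that leaves 6.
At row 6, column 5: row 6 has {1,2,4,5,6}; column 5 has {1,2,4,5,6}; that leaves 3.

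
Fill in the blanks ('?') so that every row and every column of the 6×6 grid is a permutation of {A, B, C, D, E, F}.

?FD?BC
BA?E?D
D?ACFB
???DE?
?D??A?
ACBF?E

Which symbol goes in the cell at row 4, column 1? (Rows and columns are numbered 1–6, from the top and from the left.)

At row 1, column 1: row 1 has {B,C,D,F}; column 1 has {A,B,D}; that leaves E.
At row 1, column 4: row 1 has {B,C,D,E,F}; column 4 has {C,D,E,F}; that leaves A.
At row 2, column 5: row 2 has {A,B,D,E}; column 5 has {A,B,E,F}; that leaves C.
At row 3, column 2: row 3 has {A,B,C,D,F}; column 2 has {A,C,D,F}; that leaves E.
At row 4, column 2: row 4 has {D,E}; column 2 has {A,C,D,E,F}; that leaves B.
At row 5, column 4: row 5 has {A,D}; column 4 has {A,C,D,E,F}; that leaves B.
At row 5, column 6: row 5 has {A,B,D}; column 6 has {B,C,D,E}; that leaves F.
At row 6, column 5: row 6 has {A,B,C,E,F}; column 5 has {A,B,C,E,F}; that leaves D.
At row 2, column 3: row 2 has {A,B,C,D,E}; column 3 has {A,B,D}; that leaves F.
At row 4, column 3: row 4 has {B,D,E}; column 3 has {A,B,D,F}; that leaves C.
At row 4, column 6: row 4 has {B,C,D,E}; column 6 has {B,C,D,E,F}; that leaves A.
At row 5, column 1: row 5 has {A,B,D,F}; column 1 has {A,B,D,E}; that leaves C.
At row 5, column 3: row 5 has {A,B,C,D,F}; column 3 has {A,B,C,D,F}; that leaves E.
At row 4, column 1: row 4 has {A,B,C,D,E}; column 1 has {A,B,C,D,E}; that leaves F.

F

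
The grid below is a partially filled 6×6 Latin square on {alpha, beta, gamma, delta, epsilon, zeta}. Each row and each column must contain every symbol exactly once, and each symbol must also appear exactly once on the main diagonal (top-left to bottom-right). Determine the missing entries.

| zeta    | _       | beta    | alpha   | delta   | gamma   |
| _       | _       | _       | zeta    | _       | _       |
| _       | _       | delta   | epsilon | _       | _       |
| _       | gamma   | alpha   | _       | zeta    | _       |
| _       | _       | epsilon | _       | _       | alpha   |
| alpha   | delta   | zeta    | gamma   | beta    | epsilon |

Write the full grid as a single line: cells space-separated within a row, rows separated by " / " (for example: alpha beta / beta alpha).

zeta epsilon beta alpha delta gamma / delta alpha gamma zeta epsilon beta / gamma beta delta epsilon alpha zeta / epsilon gamma alpha beta zeta delta / beta zeta epsilon delta gamma alpha / alpha delta zeta gamma beta epsilon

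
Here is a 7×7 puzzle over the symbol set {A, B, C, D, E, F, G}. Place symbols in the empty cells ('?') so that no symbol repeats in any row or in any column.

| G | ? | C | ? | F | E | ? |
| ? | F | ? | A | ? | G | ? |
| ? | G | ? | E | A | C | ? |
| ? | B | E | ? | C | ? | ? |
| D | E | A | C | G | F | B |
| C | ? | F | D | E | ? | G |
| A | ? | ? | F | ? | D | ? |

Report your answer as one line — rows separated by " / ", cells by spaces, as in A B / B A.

G D C B F E A / E F B A D G C / B G D E A C F / F B E G C A D / D E A C G F B / C A F D E B G / A C G F B D E

(r1,c4): row 1 has {C,E,F,G}; column 4 has {A,C,D,E,F}, so it must be B.
(r4,c1): row 4 has {B,C,E}; column 1 has {A,C,D,G}, so it must be F.
(r4,c4): row 4 has {B,C,E,F}; column 4 has {A,B,C,D,E,F}, so it must be G.
(r4,c6): row 4 has {B,C,E,F,G}; column 6 has {C,D,E,F,G}, so it must be A.
(r4,c7): row 4 has {A,B,C,E,F,G}; column 7 has {B,G}, so it must be D.
(r6,c2): row 6 has {C,D,E,F,G}; column 2 has {B,E,F,G}, so it must be A.
(r6,c6): row 6 has {A,C,D,E,F,G}; column 6 has {A,C,D,E,F,G}, so it must be B.
(r7,c2): row 7 has {A,D,F}; column 2 has {A,B,E,F,G}, so it must be C.
(r7,c5): row 7 has {A,C,D,F}; column 5 has {A,C,E,F,G}, so it must be B.
(r7,c7): row 7 has {A,B,C,D,F}; column 7 has {B,D,G}, so it must be E.
(r1,c2): row 1 has {B,C,E,F,G}; column 2 has {A,B,C,E,F,G}, so it must be D.
(r1,c7): row 1 has {B,C,D,E,F,G}; column 7 has {B,D,E,G}, so it must be A.
(r2,c5): row 2 has {A,F,G}; column 5 has {A,B,C,E,F,G}, so it must be D.
(r2,c7): row 2 has {A,D,F,G}; column 7 has {A,B,D,E,G}, so it must be C.
(r3,c1): row 3 has {A,C,E,G}; column 1 has {A,C,D,F,G}, so it must be B.
(r3,c3): row 3 has {A,B,C,E,G}; column 3 has {A,C,E,F}, so it must be D.
(r3,c7): row 3 has {A,B,C,D,E,G}; column 7 has {A,B,C,D,E,G}, so it must be F.
(r7,c3): row 7 has {A,B,C,D,E,F}; column 3 has {A,C,D,E,F}, so it must be G.
(r2,c1): row 2 has {A,C,D,F,G}; column 1 has {A,B,C,D,F,G}, so it must be E.
(r2,c3): row 2 has {A,C,D,E,F,G}; column 3 has {A,C,D,E,F,G}, so it must be B.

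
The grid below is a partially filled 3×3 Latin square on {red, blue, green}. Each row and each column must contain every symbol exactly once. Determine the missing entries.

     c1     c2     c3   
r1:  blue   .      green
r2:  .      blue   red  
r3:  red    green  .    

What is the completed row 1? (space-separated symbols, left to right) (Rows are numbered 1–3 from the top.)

(r1,c2) = red

blue red green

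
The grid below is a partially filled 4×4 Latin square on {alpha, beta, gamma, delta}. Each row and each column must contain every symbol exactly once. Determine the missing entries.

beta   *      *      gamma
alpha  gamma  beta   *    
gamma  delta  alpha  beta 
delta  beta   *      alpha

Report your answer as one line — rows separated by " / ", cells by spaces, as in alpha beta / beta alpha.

beta alpha delta gamma / alpha gamma beta delta / gamma delta alpha beta / delta beta gamma alpha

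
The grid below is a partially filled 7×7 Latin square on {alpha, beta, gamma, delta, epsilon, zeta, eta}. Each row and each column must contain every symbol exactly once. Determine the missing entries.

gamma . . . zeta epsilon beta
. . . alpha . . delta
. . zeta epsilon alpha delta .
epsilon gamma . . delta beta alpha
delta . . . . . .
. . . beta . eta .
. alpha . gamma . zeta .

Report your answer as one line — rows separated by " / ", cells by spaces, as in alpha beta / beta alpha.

gamma eta alpha delta zeta epsilon beta / zeta epsilon beta alpha eta gamma delta / eta beta zeta epsilon alpha delta gamma / epsilon gamma eta zeta delta beta alpha / delta zeta gamma eta beta alpha epsilon / alpha delta epsilon beta gamma eta zeta / beta alpha delta gamma epsilon zeta eta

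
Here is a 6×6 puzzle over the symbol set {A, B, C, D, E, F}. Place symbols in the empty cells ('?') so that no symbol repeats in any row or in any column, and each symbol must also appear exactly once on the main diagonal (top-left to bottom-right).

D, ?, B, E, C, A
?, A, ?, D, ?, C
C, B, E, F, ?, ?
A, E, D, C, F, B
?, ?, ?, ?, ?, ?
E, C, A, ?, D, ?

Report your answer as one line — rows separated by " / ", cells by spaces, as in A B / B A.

(r1,c2) = F
(r2,c3) = F
(r3,c5) = A
(r3,c6) = D
(r5,c2) = D
(r5,c3) = C
(r5,c5) = B
(r6,c4) = B
(r6,c6) = F
(r2,c1) = B
(r2,c5) = E
(r5,c1) = F
(r5,c4) = A
(r5,c6) = E

D F B E C A / B A F D E C / C B E F A D / A E D C F B / F D C A B E / E C A B D F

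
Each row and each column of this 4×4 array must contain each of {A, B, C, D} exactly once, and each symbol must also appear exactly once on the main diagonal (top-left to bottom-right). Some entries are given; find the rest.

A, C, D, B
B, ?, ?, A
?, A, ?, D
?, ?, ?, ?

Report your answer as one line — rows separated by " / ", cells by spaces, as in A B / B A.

At row 2, column 2: row 2 has {A,B}; column 2 has {A,C}; the diagonal has {A}; that leaves D.
At row 2, column 3: row 2 has {A,B,D}; column 3 has {D}; that leaves C.
At row 3, column 1: row 3 has {A,D}; column 1 has {A,B}; that leaves C.
At row 3, column 3: row 3 has {A,C,D}; column 3 has {C,D}; the diagonal has {A,D}; that leaves B.
At row 4, column 1: row 4 is empty so far; column 1 has {A,B,C}; that leaves D.
At row 4, column 2: row 4 has {D}; column 2 has {A,C,D}; that leaves B.
At row 4, column 3: row 4 has {B,D}; column 3 has {B,C,D}; that leaves A.
At row 4, column 4: row 4 has {A,B,D}; column 4 has {A,B,D}; the diagonal has {A,B,D}; that leaves C.

A C D B / B D C A / C A B D / D B A C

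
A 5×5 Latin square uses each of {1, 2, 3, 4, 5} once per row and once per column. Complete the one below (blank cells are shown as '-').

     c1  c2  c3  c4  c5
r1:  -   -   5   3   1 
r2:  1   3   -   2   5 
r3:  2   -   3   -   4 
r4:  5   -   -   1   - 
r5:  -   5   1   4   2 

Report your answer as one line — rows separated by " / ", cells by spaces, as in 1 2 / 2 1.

4 2 5 3 1 / 1 3 4 2 5 / 2 1 3 5 4 / 5 4 2 1 3 / 3 5 1 4 2

(r1,c1) = 4
(r1,c2) = 2
(r2,c3) = 4
(r3,c2) = 1
(r3,c4) = 5
(r4,c2) = 4
(r4,c3) = 2
(r4,c5) = 3
(r5,c1) = 3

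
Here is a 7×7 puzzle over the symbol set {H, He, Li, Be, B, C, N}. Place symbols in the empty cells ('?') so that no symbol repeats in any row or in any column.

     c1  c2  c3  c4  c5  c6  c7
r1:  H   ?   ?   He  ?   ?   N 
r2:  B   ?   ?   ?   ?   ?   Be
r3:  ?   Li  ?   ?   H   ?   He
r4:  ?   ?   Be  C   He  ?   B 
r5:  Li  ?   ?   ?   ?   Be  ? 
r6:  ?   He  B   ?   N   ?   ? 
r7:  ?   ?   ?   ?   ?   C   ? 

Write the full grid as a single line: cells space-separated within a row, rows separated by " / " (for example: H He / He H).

H Be Li He C B N / B C H N Li He Be / Be Li C B H N He / N H Be C He Li B / Li N He H B Be C / C He B Be N H Li / He B N Li Be C H

(r4,c1) = N
(r4,c2) = H
(r4,c6) = Li
(r6,c6) = H
(r1,c6) = B
(r3,c6) = N
(r2,c6) = He
(r3,c3) = C
(r1,c3) = Li
(r3,c1) = Be
(r3,c4) = B
(r6,c1) = C
(r6,c7) = Li
(r7,c1) = He
(r7,c7) = H
(r5,c7) = C
(r6,c4) = Be
(r7,c3) = N
(r7,c4) = Li
(r2,c3) = H
(r2,c4) = N
(r5,c3) = He
(r5,c4) = H
(r5,c5) = B
(r7,c5) = Be
(r1,c5) = C
(r2,c2) = C
(r2,c5) = Li
(r5,c2) = N
(r7,c2) = B
(r1,c2) = Be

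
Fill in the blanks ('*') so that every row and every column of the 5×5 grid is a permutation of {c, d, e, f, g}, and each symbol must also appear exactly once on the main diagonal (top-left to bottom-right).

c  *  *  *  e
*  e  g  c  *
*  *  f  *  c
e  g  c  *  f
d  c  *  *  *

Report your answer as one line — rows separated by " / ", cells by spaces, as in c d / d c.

row 1 has {c,e}; column 3 has {c,f,g} — only d is left for (r1,c3).
row 2 has {c,e,g}; column 1 has {c,d,e} — only f is left for (r2,c1).
row 2 has {c,e,f,g}; column 5 has {c,e,f} — only d is left for (r2,c5).
row 3 has {c,f}; column 1 has {c,d,e,f} — only g is left for (r3,c1).
row 3 has {c,f,g}; column 2 has {c,e,g} — only d is left for (r3,c2).
row 3 has {c,d,f,g}; column 4 has {c} — only e is left for (r3,c4).
row 4 has {c,e,f,g}; column 4 has {c,e}; the diagonal has {c,e,f} — only d is left for (r4,c4).
row 5 has {c,d}; column 3 has {c,d,f,g} — only e is left for (r5,c3).
row 5 has {c,d,e}; column 5 has {c,d,e,f}; the diagonal has {c,d,e,f} — only g is left for (r5,c5).
row 1 has {c,d,e}; column 2 has {c,d,e,g} — only f is left for (r1,c2).
row 1 has {c,d,e,f}; column 4 has {c,d,e} — only g is left for (r1,c4).
row 5 has {c,d,e,g}; column 4 has {c,d,e,g} — only f is left for (r5,c4).

c f d g e / f e g c d / g d f e c / e g c d f / d c e f g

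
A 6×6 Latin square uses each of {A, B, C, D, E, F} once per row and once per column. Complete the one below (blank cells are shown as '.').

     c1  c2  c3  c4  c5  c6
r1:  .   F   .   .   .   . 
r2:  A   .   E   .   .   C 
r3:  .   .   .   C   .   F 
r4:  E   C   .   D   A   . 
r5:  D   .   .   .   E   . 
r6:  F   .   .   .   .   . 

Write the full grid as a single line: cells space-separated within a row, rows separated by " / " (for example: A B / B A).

C F D A B E / A D E B F C / B E A C D F / E C F D A B / D B C F E A / F A B E C D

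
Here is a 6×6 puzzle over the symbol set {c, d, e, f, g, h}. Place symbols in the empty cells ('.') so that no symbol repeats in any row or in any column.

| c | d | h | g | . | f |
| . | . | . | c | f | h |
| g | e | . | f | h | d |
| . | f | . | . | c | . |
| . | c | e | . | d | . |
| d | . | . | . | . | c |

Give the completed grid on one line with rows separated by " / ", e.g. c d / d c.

(r1,c5): row 1 has {c,d,f,g,h}; column 5 has {c,d,f,h}, so it must be e.
(r2,c1): row 2 has {c,f,h}; column 1 has {c,d,g}, so it must be e.
(r2,c2): row 2 has {c,e,f,h}; column 2 has {c,d,e,f}, so it must be g.
(r2,c3): row 2 has {c,e,f,g,h}; column 3 has {e,h}, so it must be d.
(r3,c3): row 3 has {d,e,f,g,h}; column 3 has {d,e,h}, so it must be c.
(r4,c1): row 4 has {c,f}; column 1 has {c,d,e,g}, so it must be h.
(r4,c3): row 4 has {c,f,h}; column 3 has {c,d,e,h}, so it must be g.
(r4,c6): row 4 has {c,f,g,h}; column 6 has {c,d,f,h}, so it must be e.
(r5,c1): row 5 has {c,d,e}; column 1 has {c,d,e,g,h}, so it must be f.
(r5,c4): row 5 has {c,d,e,f}; column 4 has {c,f,g}, so it must be h.
(r5,c6): row 5 has {c,d,e,f,h}; column 6 has {c,d,e,f,h}, so it must be g.
(r6,c2): row 6 has {c,d}; column 2 has {c,d,e,f,g}, so it must be h.
(r6,c3): row 6 has {c,d,h}; column 3 has {c,d,e,g,h}, so it must be f.
(r6,c4): row 6 has {c,d,f,h}; column 4 has {c,f,g,h}, so it must be e.
(r6,c5): row 6 has {c,d,e,f,h}; column 5 has {c,d,e,f,h}, so it must be g.
(r4,c4): row 4 has {c,e,f,g,h}; column 4 has {c,e,f,g,h}, so it must be d.

c d h g e f / e g d c f h / g e c f h d / h f g d c e / f c e h d g / d h f e g c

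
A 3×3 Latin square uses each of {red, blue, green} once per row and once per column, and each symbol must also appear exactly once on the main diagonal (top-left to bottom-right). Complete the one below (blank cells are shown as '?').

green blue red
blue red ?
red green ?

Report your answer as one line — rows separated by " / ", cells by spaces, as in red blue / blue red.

(r2,c3) = green
(r3,c3) = blue

green blue red / blue red green / red green blue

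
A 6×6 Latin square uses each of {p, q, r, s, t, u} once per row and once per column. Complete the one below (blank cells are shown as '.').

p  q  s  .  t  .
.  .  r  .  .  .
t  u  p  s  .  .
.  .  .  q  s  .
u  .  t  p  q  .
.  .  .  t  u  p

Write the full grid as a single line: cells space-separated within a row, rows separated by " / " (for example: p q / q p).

p q s r t u / q t r u p s / t u p s r q / r p u q s t / u s t p q r / s r q t u p

Cell (r2,c4): row 2 has {r}; column 4 has {p,q,s,t} → u.
Cell (r2,c5): row 2 has {r,u}; column 5 has {q,s,t,u} → p.
Cell (r3,c5): row 3 has {p,s,t,u}; column 5 has {p,q,s,t,u} → r.
Cell (r3,c6): row 3 has {p,r,s,t,u}; column 6 has {p} → q.
Cell (r4,c1): row 4 has {q,s}; column 1 has {p,t,u} → r.
Cell (r4,c3): row 4 has {q,r,s}; column 3 has {p,r,s,t} → u.
Cell (r4,c6): row 4 has {q,r,s,u}; column 6 has {p,q} → t.
Cell (r6,c3): row 6 has {p,t,u}; column 3 has {p,r,s,t,u} → q.
Cell (r1,c4): row 1 has {p,q,s,t}; column 4 has {p,q,s,t,u} → r.
Cell (r1,c6): row 1 has {p,q,r,s,t}; column 6 has {p,q,t} → u.
Cell (r2,c6): row 2 has {p,r,u}; column 6 has {p,q,t,u} → s.
Cell (r4,c2): row 4 has {q,r,s,t,u}; column 2 has {q,u} → p.
Cell (r5,c6): row 5 has {p,q,t,u}; column 6 has {p,q,s,t,u} → r.
Cell (r6,c1): row 6 has {p,q,t,u}; column 1 has {p,r,t,u} → s.
Cell (r6,c2): row 6 has {p,q,s,t,u}; column 2 has {p,q,u} → r.
Cell (r2,c1): row 2 has {p,r,s,u}; column 1 has {p,r,s,t,u} → q.
Cell (r2,c2): row 2 has {p,q,r,s,u}; column 2 has {p,q,r,u} → t.
Cell (r5,c2): row 5 has {p,q,r,t,u}; column 2 has {p,q,r,t,u} → s.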